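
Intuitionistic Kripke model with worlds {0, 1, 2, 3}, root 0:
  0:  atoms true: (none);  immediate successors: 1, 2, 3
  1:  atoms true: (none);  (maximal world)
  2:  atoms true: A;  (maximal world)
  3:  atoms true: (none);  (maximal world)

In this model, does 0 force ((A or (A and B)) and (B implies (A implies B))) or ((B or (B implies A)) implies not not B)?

0 does not force ((A or (A and B)) and (B implies (A implies B))) or ((B or (B implies A)) implies not not B): neither disjunct is forced at 0.
0 does not force (A or (A and B)) and (B implies (A implies B)) since 0 fails A or (A and B).

No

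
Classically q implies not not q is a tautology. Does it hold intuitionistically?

This is double-negation introduction, which is intuitionistically derivable.
If a world forces q then every accessible world forces q (persistence), so none forces not q; hence not not q.

Yes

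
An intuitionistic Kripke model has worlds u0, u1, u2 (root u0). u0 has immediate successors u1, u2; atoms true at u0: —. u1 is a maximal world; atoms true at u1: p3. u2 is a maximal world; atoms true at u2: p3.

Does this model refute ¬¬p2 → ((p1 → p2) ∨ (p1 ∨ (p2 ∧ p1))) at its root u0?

No

u0 ⊩ ¬¬p2 → ((p1 → p2) ∨ (p1 ∨ (p2 ∧ p1))) vacuously: no world accessible from u0 forces the antecedent ¬¬p2.
So the root u0 forces ¬¬p2 → ((p1 → p2) ∨ (p1 ∨ (p2 ∧ p1))); the model is not a countermodel.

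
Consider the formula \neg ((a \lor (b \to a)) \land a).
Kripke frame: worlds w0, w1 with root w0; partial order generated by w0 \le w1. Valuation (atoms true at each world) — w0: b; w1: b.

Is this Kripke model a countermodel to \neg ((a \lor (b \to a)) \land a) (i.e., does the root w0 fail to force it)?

No

w0 \Vdash \neg ((a \lor (b \to a)) \land a): no world accessible from w0 forces (a \lor (b \to a)) \land a.
So the root w0 forces \neg ((a \lor (b \to a)) \land a); the model is not a countermodel.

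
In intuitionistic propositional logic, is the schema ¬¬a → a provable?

This is double-negation elimination, which is not intuitionistically valid.
A Kripke countermodel: worlds u, v; order generated by u ≤ v; atoms true at each world — u:{}; v:{a}.
u ⊮ ¬¬a → a: already at u itself, u ⊩ ¬¬a but u ⊮ a.
u lacks atom a, so u ⊮ a.
So the root u does not force the formula.

No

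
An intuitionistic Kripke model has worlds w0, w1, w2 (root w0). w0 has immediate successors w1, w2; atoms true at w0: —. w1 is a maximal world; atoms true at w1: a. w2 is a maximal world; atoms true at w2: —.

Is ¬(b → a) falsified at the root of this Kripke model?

w0 ⊮ ¬(b → a) since w0 is accessible from w0 and w0 ⊩ b → a.
w0 ⊩ b → a vacuously: no world accessible from w0 forces the antecedent b.
So the root w0 does not force ¬(b → a); the model is a countermodel.

Yes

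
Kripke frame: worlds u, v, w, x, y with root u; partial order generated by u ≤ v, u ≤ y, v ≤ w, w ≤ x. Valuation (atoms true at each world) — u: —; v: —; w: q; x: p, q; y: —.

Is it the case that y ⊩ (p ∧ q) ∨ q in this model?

No

y ⊮ (p ∧ q) ∨ q: neither disjunct is forced at y.
y ⊮ p ∧ q since y fails p.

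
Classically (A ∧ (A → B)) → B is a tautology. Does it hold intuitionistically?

Yes

This is modus ponens in implicational form, which is intuitionistically derivable.
If a world forces A and A → B, then applying the implication at that world (which is accessible from itself) gives B.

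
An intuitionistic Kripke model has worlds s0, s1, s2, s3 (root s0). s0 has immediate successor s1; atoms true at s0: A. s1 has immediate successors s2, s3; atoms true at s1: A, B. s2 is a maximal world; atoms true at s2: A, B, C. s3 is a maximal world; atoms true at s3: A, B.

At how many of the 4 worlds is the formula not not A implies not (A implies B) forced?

s0: does not force it — s0 does not force not not A implies not (A implies B): already at s0 itself, s0 forces not not A but s0 does not force not (A implies B).
s1: does not force it — s1 does not force not not A implies not (A implies B): already at s1 itself, s1 forces not not A but s1 does not force not (A implies B).
s2: does not force it.
s3: does not force it.
Worlds forcing the formula: { }.

0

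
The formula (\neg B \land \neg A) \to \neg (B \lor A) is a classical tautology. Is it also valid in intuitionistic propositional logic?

Yes

This is a constructively valid De Morgan direction (conjunction of negations to negated disjunction), which is intuitionistically derivable.
If both \neg B and \neg A hold at a world, no accessible world forces B or forces A, so none forces B \lor A.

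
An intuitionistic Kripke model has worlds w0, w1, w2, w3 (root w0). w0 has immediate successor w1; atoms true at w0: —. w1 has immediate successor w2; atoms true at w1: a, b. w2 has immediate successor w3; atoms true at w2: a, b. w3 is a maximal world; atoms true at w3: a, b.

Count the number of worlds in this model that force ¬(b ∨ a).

w0: does not force it — w0 ⊮ ¬(b ∨ a) since w1 is accessible from w0 and w1 ⊩ b ∨ a.
w1: does not force it — w1 ⊮ ¬(b ∨ a) since w1 is accessible from w1 and w1 ⊩ b ∨ a.
w2: does not force it.
w3: does not force it.
Worlds forcing the formula: { }.

0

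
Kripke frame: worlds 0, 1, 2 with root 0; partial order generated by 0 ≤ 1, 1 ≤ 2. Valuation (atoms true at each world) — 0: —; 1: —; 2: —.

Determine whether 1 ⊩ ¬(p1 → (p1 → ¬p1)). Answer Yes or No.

No

1 ⊮ ¬(p1 → (p1 → ¬p1)) since 1 is accessible from 1 and 1 ⊩ p1 → (p1 → ¬p1).
1 ⊩ p1 → (p1 → ¬p1) vacuously: no world accessible from 1 forces the antecedent p1.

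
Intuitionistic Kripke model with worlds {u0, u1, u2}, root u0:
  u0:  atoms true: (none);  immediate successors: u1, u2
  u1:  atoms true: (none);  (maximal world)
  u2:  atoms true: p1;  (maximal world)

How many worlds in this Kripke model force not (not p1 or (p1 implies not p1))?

1

u0: does not force it — u0 does not force not (not p1 or (p1 implies not p1)) since u1 is accessible from u0 and u1 forces not p1 or (p1 implies not p1).
u1: does not force it.
u2: forces it.
Worlds forcing the formula: {u2}.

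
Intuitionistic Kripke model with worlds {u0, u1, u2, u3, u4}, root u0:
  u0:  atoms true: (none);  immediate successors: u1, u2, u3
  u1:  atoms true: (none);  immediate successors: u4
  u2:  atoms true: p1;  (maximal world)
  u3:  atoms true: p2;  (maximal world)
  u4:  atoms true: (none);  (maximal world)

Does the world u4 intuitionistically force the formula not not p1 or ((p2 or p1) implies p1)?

u4 forces not not p1 or ((p2 or p1) implies p1) via the disjunct (p2 or p1) implies p1.

Yes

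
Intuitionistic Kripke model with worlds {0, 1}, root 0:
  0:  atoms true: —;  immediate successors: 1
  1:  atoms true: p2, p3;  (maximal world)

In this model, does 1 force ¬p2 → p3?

Yes

1 ⊩ ¬p2 → p3 vacuously: no world accessible from 1 forces the antecedent ¬p2.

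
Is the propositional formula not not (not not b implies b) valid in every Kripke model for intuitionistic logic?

Yes

This is the double negation of double-negation elimination, which is intuitionistically derivable.
By Glivenko's theorem the double negation of any classical propositional tautology is intuitionistically provable; not not b implies b is classically a tautology.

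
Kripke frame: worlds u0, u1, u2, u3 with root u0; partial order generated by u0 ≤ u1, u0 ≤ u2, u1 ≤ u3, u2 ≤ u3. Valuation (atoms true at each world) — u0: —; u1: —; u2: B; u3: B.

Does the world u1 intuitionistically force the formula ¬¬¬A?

Yes

u1 ⊩ ¬¬¬A: no world accessible from u1 forces ¬¬A.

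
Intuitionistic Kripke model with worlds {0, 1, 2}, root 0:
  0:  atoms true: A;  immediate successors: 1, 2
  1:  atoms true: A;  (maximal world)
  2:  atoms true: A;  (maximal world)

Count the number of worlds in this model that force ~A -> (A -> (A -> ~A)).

0: forces it.
1: forces it.
2: forces it.
Worlds forcing the formula: {0, 1, 2}.

3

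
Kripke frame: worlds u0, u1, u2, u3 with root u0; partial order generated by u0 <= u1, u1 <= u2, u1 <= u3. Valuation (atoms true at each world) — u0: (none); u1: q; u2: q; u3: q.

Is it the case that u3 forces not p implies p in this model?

No

u3 does not force not p implies p: already at u3 itself, u3 forces not p but u3 does not force p.
u3 lacks atom p, so u3 does not force p.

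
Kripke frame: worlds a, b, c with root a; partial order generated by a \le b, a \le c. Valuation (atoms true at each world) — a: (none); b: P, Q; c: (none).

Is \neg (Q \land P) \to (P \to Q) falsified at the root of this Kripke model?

No

a \Vdash \neg (Q \land P) \to (P \to Q): every world accessible from a that forces \neg (Q \land P) (namely c) also forces P \to Q.
So the root a forces \neg (Q \land P) \to (P \to Q); the model is not a countermodel.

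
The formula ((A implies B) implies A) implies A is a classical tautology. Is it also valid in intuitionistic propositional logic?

This is Peirce's law, which is not intuitionistically valid.
A Kripke countermodel: worlds 0, 1; order generated by 0 <= 1; atoms true at each world — 0:{}; 1:{A}.
0 does not force ((A implies B) implies A) implies A: already at 0 itself, 0 forces (A implies B) implies A but 0 does not force A.
0 lacks atom A, so 0 does not force A.
So the root 0 does not force the formula.

No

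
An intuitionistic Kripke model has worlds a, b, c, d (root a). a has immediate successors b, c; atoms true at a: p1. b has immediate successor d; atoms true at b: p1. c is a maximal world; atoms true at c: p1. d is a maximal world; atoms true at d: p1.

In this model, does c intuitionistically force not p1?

c does not force not p1 since c is accessible from c and c forces p1.

No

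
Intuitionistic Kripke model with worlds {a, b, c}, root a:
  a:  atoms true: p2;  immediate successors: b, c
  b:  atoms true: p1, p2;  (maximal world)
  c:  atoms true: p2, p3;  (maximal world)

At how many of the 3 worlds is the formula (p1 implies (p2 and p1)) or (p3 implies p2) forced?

3

a: forces it.
b: forces it.
c: forces it.
Worlds forcing the formula: {a, b, c}.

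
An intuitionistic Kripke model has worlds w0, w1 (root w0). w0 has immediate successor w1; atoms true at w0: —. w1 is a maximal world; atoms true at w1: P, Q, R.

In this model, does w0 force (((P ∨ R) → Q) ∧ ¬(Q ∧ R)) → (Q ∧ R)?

w0 ⊩ (((P ∨ R) → Q) ∧ ¬(Q ∧ R)) → (Q ∧ R) vacuously: no world accessible from w0 forces the antecedent ((P ∨ R) → Q) ∧ ¬(Q ∧ R).

Yes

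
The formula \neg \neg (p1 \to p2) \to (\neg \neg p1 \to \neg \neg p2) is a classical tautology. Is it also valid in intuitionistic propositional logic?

Yes

This is the distribution of double negation over implication, which is intuitionistically derivable.
Assume \neg \neg (p1 \to p2) and \neg \neg p1; suppose \neg p2. Then p1 \to p2 would give \neg p1 (by contraposition), contradicting \neg \neg p1; so \neg (p1 \to p2), contradicting \neg \neg (p1 \to p2). Hence \neg \neg p2.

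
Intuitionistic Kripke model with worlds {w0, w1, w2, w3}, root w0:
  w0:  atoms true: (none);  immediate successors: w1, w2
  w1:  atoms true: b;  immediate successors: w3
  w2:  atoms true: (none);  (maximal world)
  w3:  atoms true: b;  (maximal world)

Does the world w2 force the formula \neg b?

w2 \Vdash \neg b: no world accessible from w2 forces b.

Yes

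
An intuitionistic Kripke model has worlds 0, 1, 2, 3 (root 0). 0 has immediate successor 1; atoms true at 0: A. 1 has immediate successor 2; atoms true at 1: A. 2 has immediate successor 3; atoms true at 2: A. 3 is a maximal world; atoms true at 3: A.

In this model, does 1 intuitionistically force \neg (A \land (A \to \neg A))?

1 \Vdash \neg (A \land (A \to \neg A)): no world accessible from 1 forces A \land (A \to \neg A).

Yes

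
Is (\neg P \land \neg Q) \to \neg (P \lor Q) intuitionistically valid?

Yes

This is a constructively valid De Morgan direction (conjunction of negations to negated disjunction), which is intuitionistically derivable.
If both \neg P and \neg Q hold at a world, no accessible world forces P or forces Q, so none forces P \lor Q.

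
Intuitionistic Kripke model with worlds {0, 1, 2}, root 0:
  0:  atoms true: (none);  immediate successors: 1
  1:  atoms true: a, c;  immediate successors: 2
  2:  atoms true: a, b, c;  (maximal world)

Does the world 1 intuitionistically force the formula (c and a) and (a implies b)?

No

1 does not force (c and a) and (a implies b) since 1 fails a implies b.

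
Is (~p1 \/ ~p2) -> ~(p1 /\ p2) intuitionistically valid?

Yes

This is a constructively valid De Morgan direction (disjunction of negations to negated conjunction), which is intuitionistically derivable.
If ~p1 holds at a world then no accessible world forces p1, hence none forces p1 /\ p2; likewise for ~p2.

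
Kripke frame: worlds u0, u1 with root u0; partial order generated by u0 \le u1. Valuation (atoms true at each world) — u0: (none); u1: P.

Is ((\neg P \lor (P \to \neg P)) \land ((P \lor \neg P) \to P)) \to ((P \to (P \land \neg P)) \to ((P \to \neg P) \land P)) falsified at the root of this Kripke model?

No

u0 \Vdash ((\neg P \lor (P \to \neg P)) \land ((P \lor \neg P) \to P)) \to ((P \to (P \land \neg P)) \to ((P \to \neg P) \land P)) vacuously: no world accessible from u0 forces the antecedent (\neg P \lor (P \to \neg P)) \land ((P \lor \neg P) \to P).
So the root u0 forces ((\neg P \lor (P \to \neg P)) \land ((P \lor \neg P) \to P)) \to ((P \to (P \land \neg P)) \to ((P \to \neg P) \land P)); the model is not a countermodel.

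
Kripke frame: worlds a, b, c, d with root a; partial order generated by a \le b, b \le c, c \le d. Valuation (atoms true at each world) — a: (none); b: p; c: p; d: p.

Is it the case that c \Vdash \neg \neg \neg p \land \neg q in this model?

c \nVdash \neg \neg \neg p \land \neg q since c fails \neg \neg \neg p.

No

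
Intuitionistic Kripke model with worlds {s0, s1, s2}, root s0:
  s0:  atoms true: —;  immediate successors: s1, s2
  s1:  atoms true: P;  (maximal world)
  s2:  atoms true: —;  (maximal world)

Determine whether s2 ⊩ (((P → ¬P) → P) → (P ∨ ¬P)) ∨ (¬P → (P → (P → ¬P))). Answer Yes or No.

s2 ⊩ (((P → ¬P) → P) → (P ∨ ¬P)) ∨ (¬P → (P → (P → ¬P))) via the disjunct ((P → ¬P) → P) → (P ∨ ¬P).

Yes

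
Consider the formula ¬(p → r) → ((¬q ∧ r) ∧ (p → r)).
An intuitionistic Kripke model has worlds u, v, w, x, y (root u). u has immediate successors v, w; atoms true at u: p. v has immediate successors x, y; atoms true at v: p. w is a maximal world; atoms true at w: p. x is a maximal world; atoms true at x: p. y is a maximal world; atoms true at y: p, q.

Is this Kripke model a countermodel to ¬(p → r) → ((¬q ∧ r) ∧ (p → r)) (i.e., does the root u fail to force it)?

Yes

u ⊮ ¬(p → r) → ((¬q ∧ r) ∧ (p → r)): already at u itself, u ⊩ ¬(p → r) but u ⊮ (¬q ∧ r) ∧ (p → r).
u ⊮ (¬q ∧ r) ∧ (p → r) since u fails ¬q ∧ r.
So the root u does not force ¬(p → r) → ((¬q ∧ r) ∧ (p → r)); the model is a countermodel.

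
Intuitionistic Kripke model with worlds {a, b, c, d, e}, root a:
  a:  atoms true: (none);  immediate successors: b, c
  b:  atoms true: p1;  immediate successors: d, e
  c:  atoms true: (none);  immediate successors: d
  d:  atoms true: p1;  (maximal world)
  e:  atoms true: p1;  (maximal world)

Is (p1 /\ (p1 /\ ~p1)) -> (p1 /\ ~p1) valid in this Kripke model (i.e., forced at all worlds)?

Yes

a ||- (p1 /\ (p1 /\ ~p1)) -> (p1 /\ ~p1) vacuously: no world accessible from a forces the antecedent p1 /\ (p1 /\ ~p1).
Since the root a forces (p1 /\ (p1 /\ ~p1)) -> (p1 /\ ~p1) and forcing is persistent (monotone upward), every world forces it.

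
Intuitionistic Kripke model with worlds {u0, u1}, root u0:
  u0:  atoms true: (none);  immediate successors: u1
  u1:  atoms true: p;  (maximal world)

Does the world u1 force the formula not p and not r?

No

u1 does not force not p and not r since u1 fails not p.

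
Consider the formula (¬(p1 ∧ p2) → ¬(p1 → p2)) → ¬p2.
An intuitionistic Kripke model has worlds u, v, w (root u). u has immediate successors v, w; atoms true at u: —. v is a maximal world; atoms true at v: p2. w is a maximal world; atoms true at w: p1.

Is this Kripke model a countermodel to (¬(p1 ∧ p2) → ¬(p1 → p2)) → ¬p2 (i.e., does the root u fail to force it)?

u ⊩ (¬(p1 ∧ p2) → ¬(p1 → p2)) → ¬p2: every world accessible from u that forces ¬(p1 ∧ p2) → ¬(p1 → p2) (namely w) also forces ¬p2.
So the root u forces (¬(p1 ∧ p2) → ¬(p1 → p2)) → ¬p2; the model is not a countermodel.

No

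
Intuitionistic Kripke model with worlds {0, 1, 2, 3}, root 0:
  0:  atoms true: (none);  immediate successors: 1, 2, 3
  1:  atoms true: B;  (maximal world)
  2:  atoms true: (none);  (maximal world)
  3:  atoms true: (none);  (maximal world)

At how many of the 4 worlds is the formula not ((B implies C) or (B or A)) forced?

0: does not force it — 0 does not force not ((B implies C) or (B or A)) since 1 is accessible from 0 and 1 forces (B implies C) or (B or A).
1: does not force it — 1 does not force not ((B implies C) or (B or A)) since 1 is accessible from 1 and 1 forces (B implies C) or (B or A).
2: does not force it — 2 does not force not ((B implies C) or (B or A)) since 2 is accessible from 2 and 2 forces (B implies C) or (B or A).
3: does not force it.
Worlds forcing the formula: { }.

0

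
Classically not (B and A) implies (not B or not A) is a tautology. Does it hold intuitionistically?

This is the constructively invalid direction of De Morgan's law for conjunction, which is not intuitionistically valid.
A Kripke countermodel: worlds u, v, w; order generated by u <= v, u <= w; atoms true at each world — u:{}; v:{B}; w:{A}.
u does not force not (B and A) implies (not B or not A): already at u itself, u forces not (B and A) but u does not force not B or not A.
u does not force not B or not A: neither disjunct is forced at u.
u does not force not B since v is accessible from u and v forces B.
So the root u does not force the formula.

No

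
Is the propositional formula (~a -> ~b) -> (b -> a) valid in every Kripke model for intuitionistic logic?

No

This is the converse of contraposition, which is not intuitionistically valid.
A Kripke countermodel: worlds s0, s1; order generated by s0 <= s1; atoms true at each world — s0:{b}; s1:{a,b}.
s0 ||-/- (~a -> ~b) -> (b -> a): already at s0 itself, s0 ||- ~a -> ~b but s0 ||-/- b -> a.
s0 ||-/- b -> a: already at s0 itself, s0 ||- b but s0 ||-/- a.
s0 lacks atom a, so s0 ||-/- a.
So the root s0 does not force the formula.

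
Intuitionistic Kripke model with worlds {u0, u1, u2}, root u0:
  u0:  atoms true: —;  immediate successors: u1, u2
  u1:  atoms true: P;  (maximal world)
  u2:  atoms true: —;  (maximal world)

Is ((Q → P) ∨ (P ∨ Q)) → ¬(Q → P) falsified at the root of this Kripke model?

u0 ⊮ ((Q → P) ∨ (P ∨ Q)) → ¬(Q → P): already at u0 itself, u0 ⊩ (Q → P) ∨ (P ∨ Q) but u0 ⊮ ¬(Q → P).
u0 ⊮ ¬(Q → P) since u0 is accessible from u0 and u0 ⊩ Q → P.
u0 ⊩ Q → P vacuously: no world accessible from u0 forces the antecedent Q.
So the root u0 does not force ((Q → P) ∨ (P ∨ Q)) → ¬(Q → P); the model is a countermodel.

Yes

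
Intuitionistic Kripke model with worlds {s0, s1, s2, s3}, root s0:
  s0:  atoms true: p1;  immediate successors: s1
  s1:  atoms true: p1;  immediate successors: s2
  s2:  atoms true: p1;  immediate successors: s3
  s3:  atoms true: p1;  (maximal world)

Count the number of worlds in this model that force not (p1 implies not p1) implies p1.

4

s0: forces it.
s1: forces it.
s2: forces it.
s3: forces it.
Worlds forcing the formula: {s0, s1, s2, s3}.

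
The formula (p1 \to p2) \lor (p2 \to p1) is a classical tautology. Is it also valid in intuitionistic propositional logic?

This is the Gödel–Dummett linearity axiom, which is not intuitionistically valid.
A Kripke countermodel: worlds a, b, c; order generated by a \le b, a \le c; atoms true at each world — a:{}; b:{p1}; c:{p2}.
a \nVdash (p1 \to p2) \lor (p2 \to p1): neither disjunct is forced at a.
a \nVdash p1 \to p2: at the accessible world b, b \Vdash p1 but b \nVdash p2.
b lacks atom p2, so b \nVdash p2.
So the root a does not force the formula.

No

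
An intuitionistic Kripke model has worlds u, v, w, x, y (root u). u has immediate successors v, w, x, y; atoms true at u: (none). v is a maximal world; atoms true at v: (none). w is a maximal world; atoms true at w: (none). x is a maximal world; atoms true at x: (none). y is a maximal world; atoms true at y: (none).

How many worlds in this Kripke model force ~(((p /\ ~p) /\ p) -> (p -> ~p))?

0

u: does not force it — u ||-/- ~(((p /\ ~p) /\ p) -> (p -> ~p)) since u is accessible from u and u ||- ((p /\ ~p) /\ p) -> (p -> ~p).
v: does not force it.
w: does not force it.
x: does not force it.
y: does not force it.
Worlds forcing the formula: { }.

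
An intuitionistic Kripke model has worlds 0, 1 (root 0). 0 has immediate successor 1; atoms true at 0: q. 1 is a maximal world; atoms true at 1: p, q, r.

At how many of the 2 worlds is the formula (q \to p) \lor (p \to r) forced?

2

0: forces it.
1: forces it.
Worlds forcing the formula: {0, 1}.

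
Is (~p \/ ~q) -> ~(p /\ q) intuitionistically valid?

Yes

This is a constructively valid De Morgan direction (disjunction of negations to negated conjunction), which is intuitionistically derivable.
If ~p holds at a world then no accessible world forces p, hence none forces p /\ q; likewise for ~q.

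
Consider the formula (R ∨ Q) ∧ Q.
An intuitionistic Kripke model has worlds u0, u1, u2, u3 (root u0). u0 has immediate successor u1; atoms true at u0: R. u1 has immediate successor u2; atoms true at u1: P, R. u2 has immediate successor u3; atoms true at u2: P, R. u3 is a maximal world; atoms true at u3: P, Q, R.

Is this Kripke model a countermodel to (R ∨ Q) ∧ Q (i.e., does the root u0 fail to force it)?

Yes

u0 ⊮ (R ∨ Q) ∧ Q since u0 fails Q.
So the root u0 does not force (R ∨ Q) ∧ Q; the model is a countermodel.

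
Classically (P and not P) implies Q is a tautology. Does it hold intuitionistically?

Yes

This is an instance of ex falso quodlibet, which is intuitionistically derivable.
No world can force both P and not P, so the antecedent P and not P is never forced and the implication holds vacuously at every world.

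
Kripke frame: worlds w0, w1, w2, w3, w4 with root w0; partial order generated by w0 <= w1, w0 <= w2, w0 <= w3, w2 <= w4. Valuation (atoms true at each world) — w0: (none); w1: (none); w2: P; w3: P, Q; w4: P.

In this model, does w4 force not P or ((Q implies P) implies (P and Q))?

w4 does not force not P or ((Q implies P) implies (P and Q)): neither disjunct is forced at w4.
w4 does not force not P since w4 is accessible from w4 and w4 forces P.

No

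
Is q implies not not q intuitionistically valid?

Yes

This is double-negation introduction, which is intuitionistically derivable.
If a world forces q then every accessible world forces q (persistence), so none forces not q; hence not not q.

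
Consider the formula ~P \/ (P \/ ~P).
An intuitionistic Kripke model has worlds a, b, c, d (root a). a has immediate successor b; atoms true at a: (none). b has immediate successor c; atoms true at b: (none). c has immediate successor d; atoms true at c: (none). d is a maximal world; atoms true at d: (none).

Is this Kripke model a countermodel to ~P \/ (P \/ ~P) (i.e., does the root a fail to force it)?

a ||- ~P \/ (P \/ ~P) via the disjunct ~P.
So the root a forces ~P \/ (P \/ ~P); the model is not a countermodel.

No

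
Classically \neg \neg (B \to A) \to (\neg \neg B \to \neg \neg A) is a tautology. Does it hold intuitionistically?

This is the distribution of double negation over implication, which is intuitionistically derivable.
Assume \neg \neg (B \to A) and \neg \neg B; suppose \neg A. Then B \to A would give \neg B (by contraposition), contradicting \neg \neg B; so \neg (B \to A), contradicting \neg \neg (B \to A). Hence \neg \neg A.

Yes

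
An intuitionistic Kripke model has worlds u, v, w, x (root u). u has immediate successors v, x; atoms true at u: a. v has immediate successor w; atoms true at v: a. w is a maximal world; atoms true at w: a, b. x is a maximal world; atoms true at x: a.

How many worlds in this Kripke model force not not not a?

u: does not force it — u does not force not not not a since u is accessible from u and u forces not not a.
v: does not force it.
w: does not force it.
x: does not force it.
Worlds forcing the formula: { }.

0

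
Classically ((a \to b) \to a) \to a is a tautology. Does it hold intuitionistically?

This is Peirce's law, which is not intuitionistically valid.
A Kripke countermodel: worlds u, v; order generated by u \le v; atoms true at each world — u:{}; v:{a}.
u \nVdash ((a \to b) \to a) \to a: already at u itself, u \Vdash (a \to b) \to a but u \nVdash a.
u lacks atom a, so u \nVdash a.
So the root u does not force the formula.

No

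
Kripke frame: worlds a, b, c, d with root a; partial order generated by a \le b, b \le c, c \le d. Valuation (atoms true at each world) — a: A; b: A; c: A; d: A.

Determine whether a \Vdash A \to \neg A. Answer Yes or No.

a \nVdash A \to \neg A: already at a itself, a \Vdash A but a \nVdash \neg A.
a \nVdash \neg A since a is accessible from a and a \Vdash A.

No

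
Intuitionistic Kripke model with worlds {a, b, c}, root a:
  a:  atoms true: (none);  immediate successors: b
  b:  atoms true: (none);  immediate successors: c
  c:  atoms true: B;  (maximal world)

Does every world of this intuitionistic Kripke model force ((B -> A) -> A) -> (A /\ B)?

Not every world: a ||-/- ((B -> A) -> A) -> (A /\ B).
a ||-/- ((B -> A) -> A) -> (A /\ B): already at a itself, a ||- (B -> A) -> A but a ||-/- A /\ B.
a ||-/- A /\ B since a fails A.

No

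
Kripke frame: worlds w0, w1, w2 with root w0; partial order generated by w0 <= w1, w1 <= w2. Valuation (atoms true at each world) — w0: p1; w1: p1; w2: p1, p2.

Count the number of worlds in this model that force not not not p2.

w0: does not force it — w0 does not force not not not p2 since w0 is accessible from w0 and w0 forces not not p2.
w1: does not force it.
w2: does not force it.
Worlds forcing the formula: { }.

0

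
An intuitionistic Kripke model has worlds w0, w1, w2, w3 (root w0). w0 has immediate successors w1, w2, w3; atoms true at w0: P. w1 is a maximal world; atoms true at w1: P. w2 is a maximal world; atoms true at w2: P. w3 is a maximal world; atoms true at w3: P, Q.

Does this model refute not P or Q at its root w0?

w0 does not force not P or Q: neither disjunct is forced at w0.
w0 does not force not P since w0 is accessible from w0 and w0 forces P.
So the root w0 does not force not P or Q; the model is a countermodel.

Yes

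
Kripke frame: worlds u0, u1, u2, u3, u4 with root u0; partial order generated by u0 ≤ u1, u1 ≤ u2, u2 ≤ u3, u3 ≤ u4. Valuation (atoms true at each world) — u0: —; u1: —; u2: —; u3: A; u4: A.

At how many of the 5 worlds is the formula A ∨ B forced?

2

u0: does not force it — u0 ⊮ A ∨ B: neither disjunct is forced at u0.
u1: does not force it.
u2: does not force it.
u3: forces it.
u4: forces it.
Worlds forcing the formula: {u3, u4}.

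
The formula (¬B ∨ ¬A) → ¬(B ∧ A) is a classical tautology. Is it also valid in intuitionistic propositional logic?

Yes

This is a constructively valid De Morgan direction (disjunction of negations to negated conjunction), which is intuitionistically derivable.
If ¬B holds at a world then no accessible world forces B, hence none forces B ∧ A; likewise for ¬A.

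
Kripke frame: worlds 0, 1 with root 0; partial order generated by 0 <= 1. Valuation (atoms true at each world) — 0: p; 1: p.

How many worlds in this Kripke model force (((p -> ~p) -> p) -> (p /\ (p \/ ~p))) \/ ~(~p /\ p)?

0: forces it.
1: forces it.
Worlds forcing the formula: {0, 1}.

2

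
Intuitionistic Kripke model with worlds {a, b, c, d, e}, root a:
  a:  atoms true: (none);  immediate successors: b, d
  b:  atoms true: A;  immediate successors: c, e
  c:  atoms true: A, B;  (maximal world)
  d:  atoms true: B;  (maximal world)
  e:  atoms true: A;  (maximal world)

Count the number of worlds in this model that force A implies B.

2

a: does not force it — a does not force A implies B: at the accessible world b, b forces A but b does not force B.
b: does not force it — b does not force A implies B: already at b itself, b forces A but b does not force B.
c: forces it.
d: forces it.
e: does not force it.
Worlds forcing the formula: {c, d}.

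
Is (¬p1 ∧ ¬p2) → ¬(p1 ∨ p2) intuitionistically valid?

Yes

This is a constructively valid De Morgan direction (conjunction of negations to negated disjunction), which is intuitionistically derivable.
If both ¬p1 and ¬p2 hold at a world, no accessible world forces p1 or forces p2, so none forces p1 ∨ p2.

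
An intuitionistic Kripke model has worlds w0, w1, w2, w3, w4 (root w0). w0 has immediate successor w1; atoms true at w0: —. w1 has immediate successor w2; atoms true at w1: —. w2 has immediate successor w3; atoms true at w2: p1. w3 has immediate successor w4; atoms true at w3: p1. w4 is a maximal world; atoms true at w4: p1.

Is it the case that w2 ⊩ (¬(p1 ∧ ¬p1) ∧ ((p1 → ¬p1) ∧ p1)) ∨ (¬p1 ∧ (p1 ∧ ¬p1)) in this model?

No

w2 ⊮ (¬(p1 ∧ ¬p1) ∧ ((p1 → ¬p1) ∧ p1)) ∨ (¬p1 ∧ (p1 ∧ ¬p1)): neither disjunct is forced at w2.
w2 ⊮ ¬(p1 ∧ ¬p1) ∧ ((p1 → ¬p1) ∧ p1) since w2 fails (p1 → ¬p1) ∧ p1.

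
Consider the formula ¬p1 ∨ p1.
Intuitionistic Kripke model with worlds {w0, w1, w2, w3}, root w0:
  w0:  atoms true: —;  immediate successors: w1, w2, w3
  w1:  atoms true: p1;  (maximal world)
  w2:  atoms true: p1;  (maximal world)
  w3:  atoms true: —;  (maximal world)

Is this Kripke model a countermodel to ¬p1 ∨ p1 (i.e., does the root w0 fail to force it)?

Yes

w0 ⊮ ¬p1 ∨ p1: neither disjunct is forced at w0.
w0 ⊮ ¬p1 since w1 is accessible from w0 and w1 ⊩ p1.
So the root w0 does not force ¬p1 ∨ p1; the model is a countermodel.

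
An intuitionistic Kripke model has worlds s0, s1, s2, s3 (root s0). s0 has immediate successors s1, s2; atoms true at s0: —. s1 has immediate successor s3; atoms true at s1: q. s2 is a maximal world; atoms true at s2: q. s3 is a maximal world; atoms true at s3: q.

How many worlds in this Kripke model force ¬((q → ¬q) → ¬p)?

0

s0: does not force it — s0 ⊮ ¬((q → ¬q) → ¬p) since s0 is accessible from s0 and s0 ⊩ (q → ¬q) → ¬p.
s1: does not force it — s1 ⊮ ¬((q → ¬q) → ¬p) since s1 is accessible from s1 and s1 ⊩ (q → ¬q) → ¬p.
s2: does not force it.
s3: does not force it.
Worlds forcing the formula: { }.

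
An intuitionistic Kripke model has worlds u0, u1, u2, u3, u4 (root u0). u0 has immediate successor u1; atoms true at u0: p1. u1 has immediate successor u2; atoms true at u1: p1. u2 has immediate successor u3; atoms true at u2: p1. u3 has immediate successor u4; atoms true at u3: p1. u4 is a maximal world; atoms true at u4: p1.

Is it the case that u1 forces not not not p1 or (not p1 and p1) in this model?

No

u1 does not force not not not p1 or (not p1 and p1): neither disjunct is forced at u1.
u1 does not force not not not p1 since u1 is accessible from u1 and u1 forces not not p1.
u1 forces not not p1: no world accessible from u1 forces not p1.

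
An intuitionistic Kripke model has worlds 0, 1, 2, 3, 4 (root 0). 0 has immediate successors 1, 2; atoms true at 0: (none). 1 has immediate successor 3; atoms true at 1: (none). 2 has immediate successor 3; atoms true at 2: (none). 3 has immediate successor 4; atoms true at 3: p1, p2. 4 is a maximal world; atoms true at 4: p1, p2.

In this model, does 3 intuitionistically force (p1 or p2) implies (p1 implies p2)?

Yes

3 forces (p1 or p2) implies (p1 implies p2): every world accessible from 3 that forces p1 or p2 (namely 3, 4) also forces p1 implies p2.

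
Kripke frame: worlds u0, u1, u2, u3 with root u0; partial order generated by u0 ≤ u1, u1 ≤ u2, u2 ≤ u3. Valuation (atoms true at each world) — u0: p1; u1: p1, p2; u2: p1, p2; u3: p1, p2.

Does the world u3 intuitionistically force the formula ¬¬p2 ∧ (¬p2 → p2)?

u3 ⊩ ¬¬p2 ∧ (¬p2 → p2) since u3 forces both conjuncts.

Yes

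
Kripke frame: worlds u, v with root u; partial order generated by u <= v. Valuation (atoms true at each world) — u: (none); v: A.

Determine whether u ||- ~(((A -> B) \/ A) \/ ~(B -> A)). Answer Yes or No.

u ||-/- ~(((A -> B) \/ A) \/ ~(B -> A)) since v is accessible from u and v ||- ((A -> B) \/ A) \/ ~(B -> A).
v ||- ((A -> B) \/ A) \/ ~(B -> A) via the disjunct (A -> B) \/ A.

No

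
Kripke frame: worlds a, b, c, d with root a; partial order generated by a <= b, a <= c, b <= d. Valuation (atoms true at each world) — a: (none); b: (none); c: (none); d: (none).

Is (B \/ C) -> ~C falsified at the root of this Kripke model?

No

a ||- (B \/ C) -> ~C vacuously: no world accessible from a forces the antecedent B \/ C.
So the root a forces (B \/ C) -> ~C; the model is not a countermodel.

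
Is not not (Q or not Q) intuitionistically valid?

This is the double negation of excluded middle, which is intuitionistically derivable.
Assuming not (Q or not Q): from Q we'd get Q or not Q, so not Q; but then Q or not Q again — contradiction. Hence not not (Q or not Q).

Yes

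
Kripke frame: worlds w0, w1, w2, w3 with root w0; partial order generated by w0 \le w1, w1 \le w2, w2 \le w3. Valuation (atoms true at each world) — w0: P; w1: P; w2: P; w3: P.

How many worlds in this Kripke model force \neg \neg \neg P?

0

w0: does not force it — w0 \nVdash \neg \neg \neg P since w0 is accessible from w0 and w0 \Vdash \neg \neg P.
w1: does not force it.
w2: does not force it.
w3: does not force it.
Worlds forcing the formula: { }.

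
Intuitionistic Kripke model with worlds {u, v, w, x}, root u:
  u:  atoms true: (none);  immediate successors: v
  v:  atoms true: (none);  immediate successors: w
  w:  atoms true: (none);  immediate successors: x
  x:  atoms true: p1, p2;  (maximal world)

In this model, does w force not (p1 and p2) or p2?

w does not force not (p1 and p2) or p2: neither disjunct is forced at w.
w does not force not (p1 and p2) since x is accessible from w and x forces p1 and p2.
x forces p1 and p2 since x forces both conjuncts.

No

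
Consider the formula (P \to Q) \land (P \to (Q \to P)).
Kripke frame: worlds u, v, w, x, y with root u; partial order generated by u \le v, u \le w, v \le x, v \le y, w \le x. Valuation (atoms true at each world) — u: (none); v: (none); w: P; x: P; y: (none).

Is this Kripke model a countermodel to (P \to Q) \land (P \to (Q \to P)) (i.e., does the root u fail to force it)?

u \nVdash (P \to Q) \land (P \to (Q \to P)) since u fails P \to Q.
So the root u does not force (P \to Q) \land (P \to (Q \to P)); the model is a countermodel.

Yes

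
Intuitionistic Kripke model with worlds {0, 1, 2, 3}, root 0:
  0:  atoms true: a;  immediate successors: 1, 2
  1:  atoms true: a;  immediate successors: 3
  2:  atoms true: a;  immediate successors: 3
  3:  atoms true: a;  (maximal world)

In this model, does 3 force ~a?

3 ||-/- ~a since 3 is accessible from 3 and 3 ||- a.

No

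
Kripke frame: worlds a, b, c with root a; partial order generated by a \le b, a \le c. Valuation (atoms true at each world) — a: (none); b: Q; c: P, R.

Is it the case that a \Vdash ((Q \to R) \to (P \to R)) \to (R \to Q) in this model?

No

a \nVdash ((Q \to R) \to (P \to R)) \to (R \to Q): already at a itself, a \Vdash (Q \to R) \to (P \to R) but a \nVdash R \to Q.
a \nVdash R \to Q: at the accessible world c, c \Vdash R but c \nVdash Q.
c lacks atom Q, so c \nVdash Q.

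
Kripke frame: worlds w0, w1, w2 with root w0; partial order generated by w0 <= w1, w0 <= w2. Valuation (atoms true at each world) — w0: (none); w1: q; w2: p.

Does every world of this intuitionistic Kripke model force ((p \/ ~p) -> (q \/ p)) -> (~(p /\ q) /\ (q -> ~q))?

No

Not every world: w0 ||-/- ((p \/ ~p) -> (q \/ p)) -> (~(p /\ q) /\ (q -> ~q)).
w0 ||-/- ((p \/ ~p) -> (q \/ p)) -> (~(p /\ q) /\ (q -> ~q)): already at w0 itself, w0 ||- (p \/ ~p) -> (q \/ p) but w0 ||-/- ~(p /\ q) /\ (q -> ~q).
w0 ||-/- ~(p /\ q) /\ (q -> ~q) since w0 fails q -> ~q.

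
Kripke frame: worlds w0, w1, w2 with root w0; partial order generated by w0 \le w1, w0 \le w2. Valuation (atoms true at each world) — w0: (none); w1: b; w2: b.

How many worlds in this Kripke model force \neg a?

3

w0: forces it.
w1: forces it.
w2: forces it.
Worlds forcing the formula: {w0, w1, w2}.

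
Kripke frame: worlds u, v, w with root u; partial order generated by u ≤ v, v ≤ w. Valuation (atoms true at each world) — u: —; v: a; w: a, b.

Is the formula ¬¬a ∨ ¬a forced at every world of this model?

u ⊩ ¬¬a ∨ ¬a via the disjunct ¬¬a.
Since the root u forces ¬¬a ∨ ¬a and forcing is persistent (monotone upward), every world forces it.

Yes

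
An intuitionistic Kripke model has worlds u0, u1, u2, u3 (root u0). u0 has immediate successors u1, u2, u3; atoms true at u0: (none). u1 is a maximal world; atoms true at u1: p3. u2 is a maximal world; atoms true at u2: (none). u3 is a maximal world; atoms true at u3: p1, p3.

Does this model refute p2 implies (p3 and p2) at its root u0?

No

u0 forces p2 implies (p3 and p2) vacuously: no world accessible from u0 forces the antecedent p2.
So the root u0 forces p2 implies (p3 and p2); the model is not a countermodel.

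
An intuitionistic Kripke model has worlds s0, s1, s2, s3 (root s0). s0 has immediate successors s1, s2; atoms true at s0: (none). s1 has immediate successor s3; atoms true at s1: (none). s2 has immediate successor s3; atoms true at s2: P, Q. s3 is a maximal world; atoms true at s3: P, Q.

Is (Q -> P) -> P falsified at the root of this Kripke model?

s0 ||-/- (Q -> P) -> P: already at s0 itself, s0 ||- Q -> P but s0 ||-/- P.
s0 lacks atom P, so s0 ||-/- P.
So the root s0 does not force (Q -> P) -> P; the model is a countermodel.

Yes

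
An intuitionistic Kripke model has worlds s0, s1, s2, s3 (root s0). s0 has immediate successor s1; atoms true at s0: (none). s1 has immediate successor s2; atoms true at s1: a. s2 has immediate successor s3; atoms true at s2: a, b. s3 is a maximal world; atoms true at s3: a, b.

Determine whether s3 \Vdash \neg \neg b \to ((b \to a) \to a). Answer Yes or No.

Yes

s3 \Vdash \neg \neg b \to ((b \to a) \to a): every world accessible from s3 that forces \neg \neg b (namely s3) also forces (b \to a) \to a.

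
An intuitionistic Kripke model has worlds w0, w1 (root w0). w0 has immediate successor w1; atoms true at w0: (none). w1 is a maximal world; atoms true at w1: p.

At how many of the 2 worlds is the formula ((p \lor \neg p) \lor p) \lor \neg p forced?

1

w0: does not force it — w0 \nVdash ((p \lor \neg p) \lor p) \lor \neg p: neither disjunct is forced at w0.
w1: forces it.
Worlds forcing the formula: {w1}.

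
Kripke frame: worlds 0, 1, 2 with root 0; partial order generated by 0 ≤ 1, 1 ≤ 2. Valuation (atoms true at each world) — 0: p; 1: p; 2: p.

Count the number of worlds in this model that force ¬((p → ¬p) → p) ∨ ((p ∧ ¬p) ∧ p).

0

0: does not force it — 0 ⊮ ¬((p → ¬p) → p) ∨ ((p ∧ ¬p) ∧ p): neither disjunct is forced at 0.
1: does not force it.
2: does not force it.
Worlds forcing the formula: { }.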